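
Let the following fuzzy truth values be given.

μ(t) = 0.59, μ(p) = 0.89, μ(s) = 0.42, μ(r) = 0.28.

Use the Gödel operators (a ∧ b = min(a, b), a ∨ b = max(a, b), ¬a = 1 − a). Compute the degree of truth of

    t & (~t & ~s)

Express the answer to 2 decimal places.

0.41

~t = 1 − 0.59 = 0.41
~s = 1 − 0.42 = 0.58
~t & ~s = min(a, b) on (0.41, 0.58) = 0.41
t & (~t & ~s) = min(a, b) on (0.59, 0.41) = 0.41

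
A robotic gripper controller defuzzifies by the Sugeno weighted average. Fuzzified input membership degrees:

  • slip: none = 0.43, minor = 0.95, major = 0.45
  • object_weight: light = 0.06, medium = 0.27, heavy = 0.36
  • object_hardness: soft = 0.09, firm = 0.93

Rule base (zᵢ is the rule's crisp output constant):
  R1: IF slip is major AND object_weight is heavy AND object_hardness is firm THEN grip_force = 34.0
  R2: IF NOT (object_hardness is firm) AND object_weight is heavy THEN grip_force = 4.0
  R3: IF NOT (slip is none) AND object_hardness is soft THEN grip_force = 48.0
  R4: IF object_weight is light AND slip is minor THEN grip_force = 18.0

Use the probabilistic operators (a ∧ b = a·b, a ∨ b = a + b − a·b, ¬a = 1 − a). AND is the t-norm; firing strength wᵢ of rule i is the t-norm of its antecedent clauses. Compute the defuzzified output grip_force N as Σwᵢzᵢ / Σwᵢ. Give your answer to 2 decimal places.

R1 (z=34.0): major=0.45, heavy=0.36, firm=0.93; AND[a·b] → w = 0.1507
R2 (z=4.0): ¬firm=1−0.93=0.07, heavy=0.36; AND[a·b] → w = 0.0252
R3 (z=48.0): ¬none=1−0.43=0.57, soft=0.09; AND[a·b] → w = 0.0513
R4 (z=18.0): light=0.06, minor=0.95; AND[a·b] → w = 0.0570
Weighted average = (0.1507·34.0 + 0.0252·4.0 + 0.0513·48.0 + 0.0570·18.0) / (0.1507 + 0.0252 + 0.0513 + 0.0570)
  = 8.7116 / 0.2842 = 30.66

30.66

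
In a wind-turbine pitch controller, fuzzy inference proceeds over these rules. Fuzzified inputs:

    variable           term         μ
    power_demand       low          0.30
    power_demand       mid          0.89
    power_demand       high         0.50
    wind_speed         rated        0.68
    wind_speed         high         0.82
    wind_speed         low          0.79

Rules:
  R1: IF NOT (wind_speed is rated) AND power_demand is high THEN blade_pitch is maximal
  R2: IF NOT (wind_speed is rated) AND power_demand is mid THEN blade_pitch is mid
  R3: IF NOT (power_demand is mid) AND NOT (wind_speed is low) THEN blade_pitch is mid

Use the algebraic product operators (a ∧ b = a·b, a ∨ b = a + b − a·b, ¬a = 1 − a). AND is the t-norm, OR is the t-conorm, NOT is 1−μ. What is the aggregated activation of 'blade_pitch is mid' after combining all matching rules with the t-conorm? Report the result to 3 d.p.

0.301

R1: ¬rated=1−0.68=0.32, high=0.50; AND[a·b] → w = 0.1600
R2: ¬rated=1−0.68=0.32, mid=0.89; AND[a·b] → w = 0.2848
R3: ¬mid=1−0.89=0.11, ¬low=1−0.79=0.21; AND[a·b] → w = 0.0231
Rules with consequent 'mid': {R2, R3} → strengths 0.2848, 0.0231
Aggregate via t-conorm [a + b − a·b]: 0.3013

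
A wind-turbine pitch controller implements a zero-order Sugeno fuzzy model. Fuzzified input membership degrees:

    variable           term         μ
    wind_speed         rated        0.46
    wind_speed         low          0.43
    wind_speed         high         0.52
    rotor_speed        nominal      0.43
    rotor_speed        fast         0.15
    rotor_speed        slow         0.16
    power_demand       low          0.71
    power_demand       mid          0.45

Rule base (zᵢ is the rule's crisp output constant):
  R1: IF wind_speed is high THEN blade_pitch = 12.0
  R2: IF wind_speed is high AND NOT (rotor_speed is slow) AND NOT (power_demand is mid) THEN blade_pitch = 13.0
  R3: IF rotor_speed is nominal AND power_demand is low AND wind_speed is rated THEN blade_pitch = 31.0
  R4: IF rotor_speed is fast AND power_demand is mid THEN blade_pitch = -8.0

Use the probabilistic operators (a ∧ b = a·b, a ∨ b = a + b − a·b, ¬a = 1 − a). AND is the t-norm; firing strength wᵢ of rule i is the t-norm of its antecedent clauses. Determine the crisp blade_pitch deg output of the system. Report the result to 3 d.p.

R1 (z=12.0): high=0.52 → w = 0.5200
R2 (z=13.0): high=0.52, ¬slow=1−0.16=0.84, ¬mid=1−0.45=0.55; AND[a·b] → w = 0.2402
R3 (z=31.0): nominal=0.43, low=0.71, rated=0.46; AND[a·b] → w = 0.1404
R4 (z=-8.0): fast=0.15, mid=0.45; AND[a·b] → w = 0.0675
Weighted average = (0.5200·12.0 + 0.2402·13.0 + 0.1404·31.0 + 0.0675·-8.0) / (0.5200 + 0.2402 + 0.1404 + 0.0675)
  = 13.1767 / 0.9682 = 13.610

13.610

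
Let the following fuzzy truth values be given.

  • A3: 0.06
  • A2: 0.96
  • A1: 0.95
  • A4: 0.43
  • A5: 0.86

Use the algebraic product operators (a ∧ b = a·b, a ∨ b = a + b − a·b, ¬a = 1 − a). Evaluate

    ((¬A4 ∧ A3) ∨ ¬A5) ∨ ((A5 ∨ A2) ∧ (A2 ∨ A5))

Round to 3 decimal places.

¬A4 = 1 − 0.4300 = 0.5700
¬A4 ∧ A3 = a·b on (0.5700, 0.0600) = 0.0342
¬A5 = 1 − 0.8600 = 0.1400
(¬A4 ∧ A3) ∨ ¬A5 = a + b − a·b on (0.0342, 0.1400) = 0.1694
A5 ∨ A2 = a + b − a·b on (0.8600, 0.9600) = 0.9944
A2 ∨ A5 = a + b − a·b on (0.9600, 0.8600) = 0.9944
(A5 ∨ A2) ∧ (A2 ∨ A5) = a·b on (0.9944, 0.9944) = 0.9888
((¬A4 ∧ A3) ∨ ¬A5) ∨ ((A5 ∨ A2) ∧ (A2 ∨ A5)) = a + b − a·b on (0.1694, 0.9888) = 0.9907

0.991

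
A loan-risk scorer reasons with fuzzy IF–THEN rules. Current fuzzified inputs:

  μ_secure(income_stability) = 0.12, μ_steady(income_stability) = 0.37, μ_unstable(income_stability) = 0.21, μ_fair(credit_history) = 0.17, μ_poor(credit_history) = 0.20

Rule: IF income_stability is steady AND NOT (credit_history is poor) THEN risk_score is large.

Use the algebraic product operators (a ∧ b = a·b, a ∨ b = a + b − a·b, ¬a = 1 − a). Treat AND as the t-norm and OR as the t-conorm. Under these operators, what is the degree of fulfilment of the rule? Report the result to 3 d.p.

0.296

firing strength: steady=0.37, ¬poor=1−0.20=0.80; AND[a·b] → w = 0.2960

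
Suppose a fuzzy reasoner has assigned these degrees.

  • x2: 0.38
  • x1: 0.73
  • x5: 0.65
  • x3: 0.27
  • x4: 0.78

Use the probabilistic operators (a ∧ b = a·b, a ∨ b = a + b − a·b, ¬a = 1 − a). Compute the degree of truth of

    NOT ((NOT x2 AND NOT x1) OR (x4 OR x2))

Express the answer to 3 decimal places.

0.114

NOT x2 = 1 − 0.3800 = 0.6200
NOT x1 = 1 − 0.7300 = 0.2700
NOT x2 AND NOT x1 = a·b on (0.6200, 0.2700) = 0.1674
x4 OR x2 = a + b − a·b on (0.7800, 0.3800) = 0.8636
(NOT x2 AND NOT x1) OR (x4 OR x2) = a + b − a·b on (0.1674, 0.8636) = 0.8864
NOT ((NOT x2 AND NOT x1) OR (x4 OR x2)) = 1 − 0.8864 = 0.1136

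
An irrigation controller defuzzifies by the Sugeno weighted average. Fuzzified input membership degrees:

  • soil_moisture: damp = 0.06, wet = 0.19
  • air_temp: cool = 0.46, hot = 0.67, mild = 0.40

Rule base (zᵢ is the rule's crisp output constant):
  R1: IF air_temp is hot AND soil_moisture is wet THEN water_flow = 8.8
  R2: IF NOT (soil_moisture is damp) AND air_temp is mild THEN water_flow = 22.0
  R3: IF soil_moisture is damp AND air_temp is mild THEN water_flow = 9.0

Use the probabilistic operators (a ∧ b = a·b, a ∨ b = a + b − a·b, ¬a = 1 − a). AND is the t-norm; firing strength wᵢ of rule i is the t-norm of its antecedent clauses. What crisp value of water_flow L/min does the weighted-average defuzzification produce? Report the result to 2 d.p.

R1 (z=8.8): hot=0.67, wet=0.19; AND[a·b] → w = 0.1273
R2 (z=22.0): ¬damp=1−0.06=0.94, mild=0.40; AND[a·b] → w = 0.3760
R3 (z=9.0): damp=0.06, mild=0.40; AND[a·b] → w = 0.0240
Weighted average = (0.1273·8.8 + 0.3760·22.0 + 0.0240·9.0) / (0.1273 + 0.3760 + 0.0240)
  = 9.6082 / 0.5273 = 18.22

18.22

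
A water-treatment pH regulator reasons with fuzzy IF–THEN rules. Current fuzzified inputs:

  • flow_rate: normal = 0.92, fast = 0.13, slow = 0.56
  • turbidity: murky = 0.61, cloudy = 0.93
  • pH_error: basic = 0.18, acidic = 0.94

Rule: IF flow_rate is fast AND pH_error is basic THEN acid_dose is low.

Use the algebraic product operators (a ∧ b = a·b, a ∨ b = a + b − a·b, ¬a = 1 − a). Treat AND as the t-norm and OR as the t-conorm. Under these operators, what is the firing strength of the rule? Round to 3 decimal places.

firing strength: fast=0.13, basic=0.18; AND[a·b] → w = 0.0234

0.023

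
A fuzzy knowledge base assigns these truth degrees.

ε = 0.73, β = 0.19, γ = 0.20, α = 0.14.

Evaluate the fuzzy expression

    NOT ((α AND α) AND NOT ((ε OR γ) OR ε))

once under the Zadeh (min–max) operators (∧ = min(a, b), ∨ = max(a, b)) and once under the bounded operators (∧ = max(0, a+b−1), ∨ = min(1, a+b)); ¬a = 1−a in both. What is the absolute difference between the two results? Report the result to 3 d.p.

0.140

Under Zadeh (min–max):
  α AND α = min(a, b) on (0.14, 0.14) = 0.14
  ε OR γ = max(a, b) on (0.73, 0.20) = 0.73
  (ε OR γ) OR ε = max(a, b) on (0.73, 0.73) = 0.73
  NOT ((ε OR γ) OR ε) = 1 − 0.73 = 0.27
  (α AND α) AND NOT ((ε OR γ) OR ε) = min(a, b) on (0.14, 0.27) = 0.14
  NOT ((α AND α) AND NOT ((ε OR γ) OR ε)) = 1 − 0.14 = 0.86
  → value = 0.8600
Under bounded:
  α AND α = max(0, a+b−1) on (0.14, 0.14) = 0.00
  ε OR γ = min(1, a+b) on (0.73, 0.20) = 0.93
  (ε OR γ) OR ε = min(1, a+b) on (0.93, 0.73) = 1.00
  NOT ((ε OR γ) OR ε) = 1 − 1.00 = 0.00
  (α AND α) AND NOT ((ε OR γ) OR ε) = max(0, a+b−1) on (0.00, 0.00) = 0.00
  NOT ((α AND α) AND NOT ((ε OR γ) OR ε)) = 1 − 0.00 = 1.00
  → value = 1.0000
|0.8600 − 1.0000| = 0.140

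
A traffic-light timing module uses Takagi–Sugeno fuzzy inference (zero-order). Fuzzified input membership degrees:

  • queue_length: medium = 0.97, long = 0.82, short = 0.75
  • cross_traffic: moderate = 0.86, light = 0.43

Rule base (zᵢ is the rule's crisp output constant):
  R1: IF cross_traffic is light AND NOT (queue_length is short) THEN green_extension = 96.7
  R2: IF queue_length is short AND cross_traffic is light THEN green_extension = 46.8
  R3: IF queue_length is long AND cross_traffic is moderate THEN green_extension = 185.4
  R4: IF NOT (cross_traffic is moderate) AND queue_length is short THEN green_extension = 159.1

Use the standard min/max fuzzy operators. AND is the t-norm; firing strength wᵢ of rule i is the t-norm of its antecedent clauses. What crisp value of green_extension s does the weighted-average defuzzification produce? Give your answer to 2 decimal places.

R1 (z=96.7): light=0.43, ¬short=1−0.75=0.25; AND[min(a, b)] → w = 0.25
R2 (z=46.8): short=0.75, light=0.43; AND[min(a, b)] → w = 0.43
R3 (z=185.4): long=0.82, moderate=0.86; AND[min(a, b)] → w = 0.82
R4 (z=159.1): ¬moderate=1−0.86=0.14, short=0.75; AND[min(a, b)] → w = 0.14
Weighted average = (0.25·96.7 + 0.43·46.8 + 0.82·185.4 + 0.14·159.1) / (0.25 + 0.43 + 0.82 + 0.14)
  = 218.6010 / 1.6400 = 133.29

133.29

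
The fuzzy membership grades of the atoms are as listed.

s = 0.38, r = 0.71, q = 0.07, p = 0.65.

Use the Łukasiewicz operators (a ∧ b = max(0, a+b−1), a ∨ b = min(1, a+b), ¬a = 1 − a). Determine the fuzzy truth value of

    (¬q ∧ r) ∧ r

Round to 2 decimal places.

¬q = 1 − 0.07 = 0.93
¬q ∧ r = max(0, a+b−1) on (0.93, 0.71) = 0.64
(¬q ∧ r) ∧ r = max(0, a+b−1) on (0.64, 0.71) = 0.35

0.35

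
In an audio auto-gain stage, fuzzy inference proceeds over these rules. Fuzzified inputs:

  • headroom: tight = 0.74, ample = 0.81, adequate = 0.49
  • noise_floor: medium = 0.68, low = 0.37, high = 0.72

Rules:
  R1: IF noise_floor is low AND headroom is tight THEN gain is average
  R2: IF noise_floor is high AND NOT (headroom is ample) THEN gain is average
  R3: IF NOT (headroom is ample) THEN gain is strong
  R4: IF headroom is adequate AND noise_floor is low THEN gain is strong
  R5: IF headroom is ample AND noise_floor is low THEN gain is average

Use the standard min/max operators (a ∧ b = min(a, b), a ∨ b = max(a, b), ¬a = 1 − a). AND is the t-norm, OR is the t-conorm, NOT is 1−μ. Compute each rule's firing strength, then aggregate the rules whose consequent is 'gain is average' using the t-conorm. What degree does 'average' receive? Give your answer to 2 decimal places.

R1: low=0.37, tight=0.74; AND[min(a, b)] → w = 0.37
R2: high=0.72, ¬ample=1−0.81=0.19; AND[min(a, b)] → w = 0.19
R3: ¬ample=1−0.81=0.19 → w = 0.19
R4: adequate=0.49, low=0.37; AND[min(a, b)] → w = 0.37
R5: ample=0.81, low=0.37; AND[min(a, b)] → w = 0.37
Rules with consequent 'average': {R1, R2, R5} → strengths 0.37, 0.19, 0.37
Aggregate via t-conorm [max(a, b)]: 0.37

0.37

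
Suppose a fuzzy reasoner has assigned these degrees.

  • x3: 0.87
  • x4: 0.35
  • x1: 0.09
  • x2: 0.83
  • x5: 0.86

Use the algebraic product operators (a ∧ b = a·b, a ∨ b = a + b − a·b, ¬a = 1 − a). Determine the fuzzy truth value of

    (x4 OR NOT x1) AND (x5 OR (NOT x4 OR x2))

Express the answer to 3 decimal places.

0.934

NOT x1 = 1 − 0.0900 = 0.9100
x4 OR NOT x1 = a + b − a·b on (0.3500, 0.9100) = 0.9415
NOT x4 = 1 − 0.3500 = 0.6500
NOT x4 OR x2 = a + b − a·b on (0.6500, 0.8300) = 0.9405
x5 OR (NOT x4 OR x2) = a + b − a·b on (0.8600, 0.9405) = 0.9917
(x4 OR NOT x1) AND (x5 OR (NOT x4 OR x2)) = a·b on (0.9415, 0.9917) = 0.9337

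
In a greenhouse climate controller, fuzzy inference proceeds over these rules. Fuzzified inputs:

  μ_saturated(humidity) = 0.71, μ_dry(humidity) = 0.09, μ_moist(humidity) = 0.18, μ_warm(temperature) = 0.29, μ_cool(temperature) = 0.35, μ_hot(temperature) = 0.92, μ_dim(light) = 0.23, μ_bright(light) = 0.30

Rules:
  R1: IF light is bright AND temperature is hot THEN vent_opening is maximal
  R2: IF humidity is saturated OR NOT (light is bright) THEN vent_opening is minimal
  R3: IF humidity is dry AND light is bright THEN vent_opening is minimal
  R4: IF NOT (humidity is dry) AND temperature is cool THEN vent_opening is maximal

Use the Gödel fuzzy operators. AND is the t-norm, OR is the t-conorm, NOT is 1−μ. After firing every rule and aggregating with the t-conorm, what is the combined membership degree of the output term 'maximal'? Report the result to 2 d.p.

R1: bright=0.30, hot=0.92; AND[min(a, b)] → w = 0.30
R2: saturated=0.71, ¬bright=1−0.30=0.70; OR[max(a, b)] → w = 0.71
R3: dry=0.09, bright=0.30; AND[min(a, b)] → w = 0.09
R4: ¬dry=1−0.09=0.91, cool=0.35; AND[min(a, b)] → w = 0.35
Rules with consequent 'maximal': {R1, R4} → strengths 0.30, 0.35
Aggregate via t-conorm [max(a, b)]: 0.35

0.35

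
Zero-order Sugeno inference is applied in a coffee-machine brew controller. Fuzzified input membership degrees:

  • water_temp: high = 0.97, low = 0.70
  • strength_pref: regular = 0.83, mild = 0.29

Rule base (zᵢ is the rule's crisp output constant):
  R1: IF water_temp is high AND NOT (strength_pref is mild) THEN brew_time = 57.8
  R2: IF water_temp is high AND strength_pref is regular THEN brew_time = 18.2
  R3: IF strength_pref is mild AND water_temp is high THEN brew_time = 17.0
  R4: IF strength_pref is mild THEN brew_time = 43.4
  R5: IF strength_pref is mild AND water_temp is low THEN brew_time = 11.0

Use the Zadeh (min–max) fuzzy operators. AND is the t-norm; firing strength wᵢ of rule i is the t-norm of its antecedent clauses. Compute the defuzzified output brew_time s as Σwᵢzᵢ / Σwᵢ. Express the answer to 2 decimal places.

R1 (z=57.8): high=0.97, ¬mild=1−0.29=0.71; AND[min(a, b)] → w = 0.71
R2 (z=18.2): high=0.97, regular=0.83; AND[min(a, b)] → w = 0.83
R3 (z=17.0): mild=0.29, high=0.97; AND[min(a, b)] → w = 0.29
R4 (z=43.4): mild=0.29 → w = 0.29
R5 (z=11.0): mild=0.29, low=0.70; AND[min(a, b)] → w = 0.29
Weighted average = (0.71·57.8 + 0.83·18.2 + 0.29·17.0 + 0.29·43.4 + 0.29·11.0) / (0.71 + 0.83 + 0.29 + 0.29 + 0.29)
  = 76.8500 / 2.4100 = 31.89

31.89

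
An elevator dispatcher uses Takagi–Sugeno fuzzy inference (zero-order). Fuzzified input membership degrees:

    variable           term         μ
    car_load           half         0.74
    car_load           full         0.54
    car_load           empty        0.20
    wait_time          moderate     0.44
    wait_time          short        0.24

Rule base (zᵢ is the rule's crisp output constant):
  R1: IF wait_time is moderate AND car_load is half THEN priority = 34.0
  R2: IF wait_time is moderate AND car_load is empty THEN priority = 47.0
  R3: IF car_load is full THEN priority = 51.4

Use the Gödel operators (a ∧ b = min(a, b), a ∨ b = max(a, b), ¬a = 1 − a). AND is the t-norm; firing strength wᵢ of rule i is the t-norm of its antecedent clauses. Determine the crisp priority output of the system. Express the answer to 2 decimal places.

R1 (z=34.0): moderate=0.44, half=0.74; AND[min(a, b)] → w = 0.44
R2 (z=47.0): moderate=0.44, empty=0.20; AND[min(a, b)] → w = 0.20
R3 (z=51.4): full=0.54 → w = 0.54
Weighted average = (0.44·34.0 + 0.20·47.0 + 0.54·51.4) / (0.44 + 0.20 + 0.54)
  = 52.1160 / 1.1800 = 44.17

44.17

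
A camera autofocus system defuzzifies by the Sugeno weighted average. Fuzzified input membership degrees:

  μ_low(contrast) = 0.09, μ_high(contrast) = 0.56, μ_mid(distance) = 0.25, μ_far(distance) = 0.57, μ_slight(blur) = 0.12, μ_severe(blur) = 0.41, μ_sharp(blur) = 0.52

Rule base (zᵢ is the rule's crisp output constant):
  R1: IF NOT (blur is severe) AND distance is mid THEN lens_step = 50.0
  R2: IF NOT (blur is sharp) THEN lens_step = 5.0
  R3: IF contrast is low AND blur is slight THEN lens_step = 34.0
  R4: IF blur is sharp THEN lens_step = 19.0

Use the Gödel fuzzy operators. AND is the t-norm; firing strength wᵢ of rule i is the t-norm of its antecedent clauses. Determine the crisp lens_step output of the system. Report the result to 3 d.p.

R1 (z=50.0): ¬severe=1−0.41=0.59, mid=0.25; AND[min(a, b)] → w = 0.25
R2 (z=5.0): ¬sharp=1−0.52=0.48 → w = 0.48
R3 (z=34.0): low=0.09, slight=0.12; AND[min(a, b)] → w = 0.09
R4 (z=19.0): sharp=0.52 → w = 0.52
Weighted average = (0.25·50.0 + 0.48·5.0 + 0.09·34.0 + 0.52·19.0) / (0.25 + 0.48 + 0.09 + 0.52)
  = 27.8400 / 1.3400 = 20.776

20.776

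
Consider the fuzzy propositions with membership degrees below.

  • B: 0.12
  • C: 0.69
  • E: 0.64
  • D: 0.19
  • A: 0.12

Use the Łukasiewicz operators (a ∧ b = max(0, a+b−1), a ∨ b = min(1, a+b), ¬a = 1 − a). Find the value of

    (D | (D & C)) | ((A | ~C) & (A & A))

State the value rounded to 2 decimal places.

0.19

D & C = max(0, a+b−1) on (0.19, 0.69) = 0.00
D | (D & C) = min(1, a+b) on (0.19, 0.00) = 0.19
~C = 1 − 0.69 = 0.31
A | ~C = min(1, a+b) on (0.12, 0.31) = 0.43
A & A = max(0, a+b−1) on (0.12, 0.12) = 0.00
(A | ~C) & (A & A) = max(0, a+b−1) on (0.43, 0.00) = 0.00
(D | (D & C)) | ((A | ~C) & (A & A)) = min(1, a+b) on (0.19, 0.00) = 0.19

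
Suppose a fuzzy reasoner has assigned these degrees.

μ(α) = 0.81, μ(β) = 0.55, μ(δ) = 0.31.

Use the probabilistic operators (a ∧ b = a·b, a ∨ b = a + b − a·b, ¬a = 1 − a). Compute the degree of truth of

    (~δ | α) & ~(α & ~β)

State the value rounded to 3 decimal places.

~δ = 1 − 0.3100 = 0.6900
~δ | α = a + b − a·b on (0.6900, 0.8100) = 0.9411
~β = 1 − 0.5500 = 0.4500
α & ~β = a·b on (0.8100, 0.4500) = 0.3645
~(α & ~β) = 1 − 0.3645 = 0.6355
(~δ | α) & ~(α & ~β) = a·b on (0.9411, 0.6355) = 0.5981

0.598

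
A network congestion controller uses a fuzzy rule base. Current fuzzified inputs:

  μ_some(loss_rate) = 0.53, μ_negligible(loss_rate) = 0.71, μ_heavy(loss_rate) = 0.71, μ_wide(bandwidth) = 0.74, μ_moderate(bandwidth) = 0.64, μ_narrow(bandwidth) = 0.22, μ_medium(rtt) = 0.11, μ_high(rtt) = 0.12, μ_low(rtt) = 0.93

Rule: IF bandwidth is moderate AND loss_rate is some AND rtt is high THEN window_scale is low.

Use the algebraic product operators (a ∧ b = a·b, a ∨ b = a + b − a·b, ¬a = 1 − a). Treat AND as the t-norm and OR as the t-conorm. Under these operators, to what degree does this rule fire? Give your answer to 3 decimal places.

0.041

firing strength: moderate=0.64, some=0.53, high=0.12; AND[a·b] → w = 0.0407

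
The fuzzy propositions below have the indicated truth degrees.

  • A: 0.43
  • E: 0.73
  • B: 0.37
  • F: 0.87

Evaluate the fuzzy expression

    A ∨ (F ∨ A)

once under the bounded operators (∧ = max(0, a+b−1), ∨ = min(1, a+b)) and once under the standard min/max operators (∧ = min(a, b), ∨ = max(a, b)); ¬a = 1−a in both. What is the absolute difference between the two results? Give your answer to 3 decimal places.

0.130

Under bounded:
  F ∨ A = min(1, a+b) on (0.87, 0.43) = 1.00
  A ∨ (F ∨ A) = min(1, a+b) on (0.43, 1.00) = 1.00
  → value = 1.0000
Under standard min/max:
  F ∨ A = max(a, b) on (0.87, 0.43) = 0.87
  A ∨ (F ∨ A) = max(a, b) on (0.43, 0.87) = 0.87
  → value = 0.8700
|1.0000 − 0.8700| = 0.130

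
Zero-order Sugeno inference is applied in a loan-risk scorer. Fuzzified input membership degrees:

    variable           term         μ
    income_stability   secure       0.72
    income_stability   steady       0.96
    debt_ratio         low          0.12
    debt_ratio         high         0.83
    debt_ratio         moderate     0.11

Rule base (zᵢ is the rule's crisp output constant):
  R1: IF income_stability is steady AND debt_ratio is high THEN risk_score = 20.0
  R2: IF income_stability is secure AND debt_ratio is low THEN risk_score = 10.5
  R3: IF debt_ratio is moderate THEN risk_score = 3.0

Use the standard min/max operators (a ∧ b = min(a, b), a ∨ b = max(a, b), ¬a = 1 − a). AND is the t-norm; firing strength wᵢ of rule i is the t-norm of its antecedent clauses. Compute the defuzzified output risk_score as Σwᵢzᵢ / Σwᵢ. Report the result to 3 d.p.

17.160

R1 (z=20.0): steady=0.96, high=0.83; AND[min(a, b)] → w = 0.83
R2 (z=10.5): secure=0.72, low=0.12; AND[min(a, b)] → w = 0.12
R3 (z=3.0): moderate=0.11 → w = 0.11
Weighted average = (0.83·20.0 + 0.12·10.5 + 0.11·3.0) / (0.83 + 0.12 + 0.11)
  = 18.1900 / 1.0600 = 17.160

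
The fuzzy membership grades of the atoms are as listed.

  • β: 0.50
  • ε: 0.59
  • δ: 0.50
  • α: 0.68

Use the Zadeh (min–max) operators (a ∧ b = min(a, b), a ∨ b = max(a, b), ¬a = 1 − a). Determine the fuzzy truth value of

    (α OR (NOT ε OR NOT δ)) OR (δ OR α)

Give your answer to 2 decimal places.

0.68

NOT ε = 1 − 0.59 = 0.41
NOT δ = 1 − 0.50 = 0.50
NOT ε OR NOT δ = max(a, b) on (0.41, 0.50) = 0.50
α OR (NOT ε OR NOT δ) = max(a, b) on (0.68, 0.50) = 0.68
δ OR α = max(a, b) on (0.50, 0.68) = 0.68
(α OR (NOT ε OR NOT δ)) OR (δ OR α) = max(a, b) on (0.68, 0.68) = 0.68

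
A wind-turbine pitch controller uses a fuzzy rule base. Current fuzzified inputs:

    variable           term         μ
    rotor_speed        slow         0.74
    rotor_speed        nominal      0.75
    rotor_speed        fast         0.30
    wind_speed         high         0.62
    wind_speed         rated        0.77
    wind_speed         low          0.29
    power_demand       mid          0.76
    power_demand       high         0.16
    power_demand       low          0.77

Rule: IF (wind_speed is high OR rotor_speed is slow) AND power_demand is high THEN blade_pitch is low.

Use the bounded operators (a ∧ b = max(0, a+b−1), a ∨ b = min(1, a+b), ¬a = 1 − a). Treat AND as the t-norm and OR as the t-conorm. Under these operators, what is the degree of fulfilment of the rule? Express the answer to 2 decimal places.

firing strength: (high=0.62 OR slow=0.74) = 1.00; AND[max(0, a+b−1)] with high=0.16 → w = 0.16

0.16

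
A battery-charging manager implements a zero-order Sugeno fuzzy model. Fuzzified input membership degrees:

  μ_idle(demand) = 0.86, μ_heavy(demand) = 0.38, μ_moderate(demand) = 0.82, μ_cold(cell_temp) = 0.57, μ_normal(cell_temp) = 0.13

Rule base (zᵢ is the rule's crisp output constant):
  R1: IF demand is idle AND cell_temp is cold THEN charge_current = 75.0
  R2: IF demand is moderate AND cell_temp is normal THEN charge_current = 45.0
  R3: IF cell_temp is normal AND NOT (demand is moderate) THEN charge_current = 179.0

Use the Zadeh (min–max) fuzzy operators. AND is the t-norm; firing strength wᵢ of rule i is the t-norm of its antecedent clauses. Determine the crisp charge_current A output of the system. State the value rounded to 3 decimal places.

R1 (z=75.0): idle=0.86, cold=0.57; AND[min(a, b)] → w = 0.57
R2 (z=45.0): moderate=0.82, normal=0.13; AND[min(a, b)] → w = 0.13
R3 (z=179.0): normal=0.13, ¬moderate=1−0.82=0.18; AND[min(a, b)] → w = 0.13
Weighted average = (0.57·75.0 + 0.13·45.0 + 0.13·179.0) / (0.57 + 0.13 + 0.13)
  = 71.8700 / 0.8300 = 86.590

86.590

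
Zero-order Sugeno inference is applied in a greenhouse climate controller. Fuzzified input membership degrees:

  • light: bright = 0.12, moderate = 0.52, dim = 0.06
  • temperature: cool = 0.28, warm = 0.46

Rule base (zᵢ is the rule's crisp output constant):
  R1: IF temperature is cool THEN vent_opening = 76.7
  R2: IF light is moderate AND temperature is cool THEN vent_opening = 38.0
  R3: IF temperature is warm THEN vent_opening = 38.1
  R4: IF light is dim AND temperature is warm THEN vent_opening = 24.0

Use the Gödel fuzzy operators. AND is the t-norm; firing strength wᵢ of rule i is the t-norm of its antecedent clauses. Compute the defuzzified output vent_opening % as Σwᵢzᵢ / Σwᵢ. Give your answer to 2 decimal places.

R1 (z=76.7): cool=0.28 → w = 0.28
R2 (z=38.0): moderate=0.52, cool=0.28; AND[min(a, b)] → w = 0.28
R3 (z=38.1): warm=0.46 → w = 0.46
R4 (z=24.0): dim=0.06, warm=0.46; AND[min(a, b)] → w = 0.06
Weighted average = (0.28·76.7 + 0.28·38.0 + 0.46·38.1 + 0.06·24.0) / (0.28 + 0.28 + 0.46 + 0.06)
  = 51.0820 / 1.0800 = 47.30

47.30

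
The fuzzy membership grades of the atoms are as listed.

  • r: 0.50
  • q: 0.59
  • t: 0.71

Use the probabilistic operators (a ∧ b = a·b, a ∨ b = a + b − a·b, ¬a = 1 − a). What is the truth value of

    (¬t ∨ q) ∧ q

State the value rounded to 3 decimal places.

¬t = 1 − 0.7100 = 0.2900
¬t ∨ q = a + b − a·b on (0.2900, 0.5900) = 0.7089
(¬t ∨ q) ∧ q = a·b on (0.7089, 0.5900) = 0.4183

0.418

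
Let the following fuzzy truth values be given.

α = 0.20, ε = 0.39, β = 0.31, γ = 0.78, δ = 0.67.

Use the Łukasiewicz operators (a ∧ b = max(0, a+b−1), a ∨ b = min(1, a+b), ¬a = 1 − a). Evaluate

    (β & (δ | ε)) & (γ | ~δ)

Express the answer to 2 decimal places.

0.31

δ | ε = min(1, a+b) on (0.67, 0.39) = 1.00
β & (δ | ε) = max(0, a+b−1) on (0.31, 1.00) = 0.31
~δ = 1 − 0.67 = 0.33
γ | ~δ = min(1, a+b) on (0.78, 0.33) = 1.00
(β & (δ | ε)) & (γ | ~δ) = max(0, a+b−1) on (0.31, 1.00) = 0.31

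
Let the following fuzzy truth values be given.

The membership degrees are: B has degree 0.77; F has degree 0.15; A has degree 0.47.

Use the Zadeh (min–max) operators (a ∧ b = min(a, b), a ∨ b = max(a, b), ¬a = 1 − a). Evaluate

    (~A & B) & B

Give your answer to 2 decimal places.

~A = 1 − 0.47 = 0.53
~A & B = min(a, b) on (0.53, 0.77) = 0.53
(~A & B) & B = min(a, b) on (0.53, 0.77) = 0.53

0.53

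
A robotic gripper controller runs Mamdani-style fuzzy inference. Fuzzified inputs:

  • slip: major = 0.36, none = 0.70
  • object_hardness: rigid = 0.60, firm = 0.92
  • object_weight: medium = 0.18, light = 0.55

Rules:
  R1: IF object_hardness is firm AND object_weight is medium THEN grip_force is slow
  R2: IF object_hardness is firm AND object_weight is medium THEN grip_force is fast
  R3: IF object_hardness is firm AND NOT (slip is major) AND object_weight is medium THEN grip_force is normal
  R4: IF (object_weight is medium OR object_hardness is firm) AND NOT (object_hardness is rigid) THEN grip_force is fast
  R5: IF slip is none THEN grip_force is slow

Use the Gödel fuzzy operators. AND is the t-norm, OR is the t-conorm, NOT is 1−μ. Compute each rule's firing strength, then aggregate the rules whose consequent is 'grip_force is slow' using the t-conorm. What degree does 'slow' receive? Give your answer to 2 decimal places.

0.70

R1: firm=0.92, medium=0.18; AND[min(a, b)] → w = 0.18
R2: firm=0.92, medium=0.18; AND[min(a, b)] → w = 0.18
R3: firm=0.92, ¬major=1−0.36=0.64, medium=0.18; AND[min(a, b)] → w = 0.18
R4: (medium=0.18 OR firm=0.92) = 0.92; AND[min(a, b)] with ¬rigid=1−0.60=0.40 → w = 0.40
R5: none=0.70 → w = 0.70
Rules with consequent 'slow': {R1, R5} → strengths 0.18, 0.70
Aggregate via t-conorm [max(a, b)]: 0.70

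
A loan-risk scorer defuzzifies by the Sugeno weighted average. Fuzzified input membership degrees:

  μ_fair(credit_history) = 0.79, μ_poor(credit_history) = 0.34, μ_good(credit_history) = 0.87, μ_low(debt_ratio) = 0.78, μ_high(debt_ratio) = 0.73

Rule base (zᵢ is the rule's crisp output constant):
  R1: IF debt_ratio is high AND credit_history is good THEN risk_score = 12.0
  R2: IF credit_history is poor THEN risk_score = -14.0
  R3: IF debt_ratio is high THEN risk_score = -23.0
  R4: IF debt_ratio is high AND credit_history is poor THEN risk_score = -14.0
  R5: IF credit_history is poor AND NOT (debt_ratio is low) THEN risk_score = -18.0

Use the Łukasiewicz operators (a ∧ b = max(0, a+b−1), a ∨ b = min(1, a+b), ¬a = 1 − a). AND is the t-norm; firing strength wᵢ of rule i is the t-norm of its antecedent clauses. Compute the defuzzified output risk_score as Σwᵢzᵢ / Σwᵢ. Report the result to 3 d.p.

-8.810

R1 (z=12.0): high=0.73, good=0.87; AND[max(0, a+b−1)] → w = 0.60
R2 (z=-14.0): poor=0.34 → w = 0.34
R3 (z=-23.0): high=0.73 → w = 0.73
R4 (z=-14.0): high=0.73, poor=0.34; AND[max(0, a+b−1)] → w = 0.07
R5 (z=-18.0): poor=0.34, ¬low=1−0.78=0.22; AND[max(0, a+b−1)] → w = 0.00
Weighted average = (0.60·12.0 + 0.34·-14.0 + 0.73·-23.0 + 0.07·-14.0 + 0.00·-18.0) / (0.60 + 0.34 + 0.73 + 0.07 + 0.00)
  = -15.3300 / 1.7400 = -8.810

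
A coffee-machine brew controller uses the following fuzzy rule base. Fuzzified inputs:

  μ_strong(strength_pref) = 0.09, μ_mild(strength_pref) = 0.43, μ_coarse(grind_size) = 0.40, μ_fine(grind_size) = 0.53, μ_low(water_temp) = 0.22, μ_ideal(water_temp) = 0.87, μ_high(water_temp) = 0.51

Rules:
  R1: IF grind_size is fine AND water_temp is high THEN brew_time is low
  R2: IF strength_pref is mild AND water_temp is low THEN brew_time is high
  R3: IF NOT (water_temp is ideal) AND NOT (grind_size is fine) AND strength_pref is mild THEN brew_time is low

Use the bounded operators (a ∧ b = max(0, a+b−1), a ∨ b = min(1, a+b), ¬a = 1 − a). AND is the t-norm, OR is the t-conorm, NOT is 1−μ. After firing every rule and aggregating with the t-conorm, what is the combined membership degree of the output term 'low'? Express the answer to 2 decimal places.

0.04

R1: fine=0.53, high=0.51; AND[max(0, a+b−1)] → w = 0.04
R2: mild=0.43, low=0.22; AND[max(0, a+b−1)] → w = 0.00
R3: ¬ideal=1−0.87=0.13, ¬fine=1−0.53=0.47, mild=0.43; AND[max(0, a+b−1)] → w = 0.00
Rules with consequent 'low': {R1, R3} → strengths 0.04, 0.00
Aggregate via t-conorm [min(1, a+b)]: 0.04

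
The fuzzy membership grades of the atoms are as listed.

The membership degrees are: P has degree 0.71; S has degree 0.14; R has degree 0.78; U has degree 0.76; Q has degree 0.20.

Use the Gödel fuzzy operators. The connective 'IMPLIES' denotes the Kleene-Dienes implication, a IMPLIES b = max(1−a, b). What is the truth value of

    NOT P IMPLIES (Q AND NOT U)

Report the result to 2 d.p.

0.71

NOT P = 1 − 0.71 = 0.29
NOT U = 1 − 0.76 = 0.24
Q AND NOT U = min(a, b) on (0.20, 0.24) = 0.20
NOT P IMPLIES (Q AND NOT U)  [Kleene-Dienes: max(1−a, b)] with a=0.29, b=0.20 → 0.71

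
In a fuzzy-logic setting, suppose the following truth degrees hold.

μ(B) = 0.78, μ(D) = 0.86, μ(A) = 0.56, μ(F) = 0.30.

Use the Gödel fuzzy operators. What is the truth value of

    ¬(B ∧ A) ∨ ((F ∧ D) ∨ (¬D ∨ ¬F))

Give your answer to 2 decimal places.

0.70

B ∧ A = min(a, b) on (0.78, 0.56) = 0.56
¬(B ∧ A) = 1 − 0.56 = 0.44
F ∧ D = min(a, b) on (0.30, 0.86) = 0.30
¬D = 1 − 0.86 = 0.14
¬F = 1 − 0.30 = 0.70
¬D ∨ ¬F = max(a, b) on (0.14, 0.70) = 0.70
(F ∧ D) ∨ (¬D ∨ ¬F) = max(a, b) on (0.30, 0.70) = 0.70
¬(B ∧ A) ∨ ((F ∧ D) ∨ (¬D ∨ ¬F)) = max(a, b) on (0.44, 0.70) = 0.70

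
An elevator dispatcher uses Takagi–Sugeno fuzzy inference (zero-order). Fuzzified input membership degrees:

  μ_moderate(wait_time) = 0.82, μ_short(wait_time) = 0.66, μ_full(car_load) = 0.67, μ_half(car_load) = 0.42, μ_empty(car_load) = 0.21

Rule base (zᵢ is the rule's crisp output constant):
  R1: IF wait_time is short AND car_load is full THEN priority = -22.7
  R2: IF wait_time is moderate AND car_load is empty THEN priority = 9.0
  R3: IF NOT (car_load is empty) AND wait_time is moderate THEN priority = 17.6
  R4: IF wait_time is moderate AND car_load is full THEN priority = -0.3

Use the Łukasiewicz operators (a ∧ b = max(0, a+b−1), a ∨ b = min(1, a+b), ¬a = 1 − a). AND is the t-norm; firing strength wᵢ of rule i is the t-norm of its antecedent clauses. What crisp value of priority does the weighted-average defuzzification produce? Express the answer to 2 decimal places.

R1 (z=-22.7): short=0.66, full=0.67; AND[max(0, a+b−1)] → w = 0.33
R2 (z=9.0): moderate=0.82, empty=0.21; AND[max(0, a+b−1)] → w = 0.03
R3 (z=17.6): ¬empty=1−0.21=0.79, moderate=0.82; AND[max(0, a+b−1)] → w = 0.61
R4 (z=-0.3): moderate=0.82, full=0.67; AND[max(0, a+b−1)] → w = 0.49
Weighted average = (0.33·-22.7 + 0.03·9.0 + 0.61·17.6 + 0.49·-0.3) / (0.33 + 0.03 + 0.61 + 0.49)
  = 3.3680 / 1.4600 = 2.31

2.31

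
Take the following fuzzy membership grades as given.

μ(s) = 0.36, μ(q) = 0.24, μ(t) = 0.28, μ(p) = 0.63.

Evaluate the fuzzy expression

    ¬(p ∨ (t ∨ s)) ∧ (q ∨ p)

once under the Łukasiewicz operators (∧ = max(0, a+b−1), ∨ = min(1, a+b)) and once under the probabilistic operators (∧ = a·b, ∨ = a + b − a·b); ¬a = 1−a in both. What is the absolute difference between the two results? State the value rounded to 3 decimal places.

0.123

Under Łukasiewicz:
  t ∨ s = min(1, a+b) on (0.28, 0.36) = 0.64
  p ∨ (t ∨ s) = min(1, a+b) on (0.63, 0.64) = 1.00
  ¬(p ∨ (t ∨ s)) = 1 − 1.00 = 0.00
  q ∨ p = min(1, a+b) on (0.24, 0.63) = 0.87
  ¬(p ∨ (t ∨ s)) ∧ (q ∨ p) = max(0, a+b−1) on (0.00, 0.87) = 0.00
  → value = 0.0000
Under probabilistic:
  t ∨ s = a + b − a·b on (0.2800, 0.3600) = 0.5392
  p ∨ (t ∨ s) = a + b − a·b on (0.6300, 0.5392) = 0.8295
  ¬(p ∨ (t ∨ s)) = 1 − 0.8295 = 0.1705
  q ∨ p = a + b − a·b on (0.2400, 0.6300) = 0.7188
  ¬(p ∨ (t ∨ s)) ∧ (q ∨ p) = a·b on (0.1705, 0.7188) = 0.1226
  → value = 0.1226
|0.0000 − 0.1226| = 0.123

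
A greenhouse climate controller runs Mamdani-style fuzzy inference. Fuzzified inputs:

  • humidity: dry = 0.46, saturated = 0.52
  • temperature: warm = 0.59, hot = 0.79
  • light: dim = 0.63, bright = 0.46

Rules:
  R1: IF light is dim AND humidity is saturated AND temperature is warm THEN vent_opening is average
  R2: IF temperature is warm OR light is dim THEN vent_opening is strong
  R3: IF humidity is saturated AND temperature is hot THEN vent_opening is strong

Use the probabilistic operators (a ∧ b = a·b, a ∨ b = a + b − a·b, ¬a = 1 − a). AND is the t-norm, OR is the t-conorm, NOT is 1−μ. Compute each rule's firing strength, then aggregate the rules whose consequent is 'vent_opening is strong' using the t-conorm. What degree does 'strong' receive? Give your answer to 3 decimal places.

R1: dim=0.63, saturated=0.52, warm=0.59; AND[a·b] → w = 0.1933
R2: warm=0.59, dim=0.63; OR[a + b − a·b] → w = 0.8483
R3: saturated=0.52, hot=0.79; AND[a·b] → w = 0.4108
Rules with consequent 'strong': {R2, R3} → strengths 0.8483, 0.4108
Aggregate via t-conorm [a + b − a·b]: 0.9106

0.911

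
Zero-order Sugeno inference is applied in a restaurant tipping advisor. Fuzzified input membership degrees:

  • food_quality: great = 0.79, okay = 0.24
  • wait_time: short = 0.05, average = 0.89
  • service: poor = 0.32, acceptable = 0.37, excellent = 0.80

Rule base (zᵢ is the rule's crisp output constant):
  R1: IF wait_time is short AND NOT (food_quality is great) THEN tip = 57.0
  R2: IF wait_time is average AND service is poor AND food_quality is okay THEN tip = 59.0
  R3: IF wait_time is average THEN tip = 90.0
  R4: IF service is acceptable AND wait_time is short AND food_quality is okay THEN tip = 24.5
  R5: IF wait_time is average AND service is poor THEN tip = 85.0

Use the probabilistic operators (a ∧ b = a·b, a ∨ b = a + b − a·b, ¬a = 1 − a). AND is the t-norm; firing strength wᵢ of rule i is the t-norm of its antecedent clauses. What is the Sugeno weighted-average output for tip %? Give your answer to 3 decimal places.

86.677

R1 (z=57.0): short=0.05, ¬great=1−0.79=0.21; AND[a·b] → w = 0.0105
R2 (z=59.0): average=0.89, poor=0.32, okay=0.24; AND[a·b] → w = 0.0684
R3 (z=90.0): average=0.89 → w = 0.8900
R4 (z=24.5): acceptable=0.37, short=0.05, okay=0.24; AND[a·b] → w = 0.0044
R5 (z=85.0): average=0.89, poor=0.32; AND[a·b] → w = 0.2848
Weighted average = (0.0105·57.0 + 0.0684·59.0 + 0.8900·90.0 + 0.0044·24.5 + 0.2848·85.0) / (0.0105 + 0.0684 + 0.8900 + 0.0044 + 0.2848)
  = 109.0480 / 1.2581 = 86.677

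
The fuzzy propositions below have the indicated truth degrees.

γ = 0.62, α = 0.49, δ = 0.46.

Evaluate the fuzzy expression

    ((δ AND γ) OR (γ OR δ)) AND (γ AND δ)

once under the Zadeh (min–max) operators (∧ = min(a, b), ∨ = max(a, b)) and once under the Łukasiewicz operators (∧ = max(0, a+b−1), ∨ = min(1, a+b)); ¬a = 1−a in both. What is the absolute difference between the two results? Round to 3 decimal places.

0.380

Under Zadeh (min–max):
  δ AND γ = min(a, b) on (0.46, 0.62) = 0.46
  γ OR δ = max(a, b) on (0.62, 0.46) = 0.62
  (δ AND γ) OR (γ OR δ) = max(a, b) on (0.46, 0.62) = 0.62
  γ AND δ = min(a, b) on (0.62, 0.46) = 0.46
  ((δ AND γ) OR (γ OR δ)) AND (γ AND δ) = min(a, b) on (0.62, 0.46) = 0.46
  → value = 0.4600
Under Łukasiewicz:
  δ AND γ = max(0, a+b−1) on (0.46, 0.62) = 0.08
  γ OR δ = min(1, a+b) on (0.62, 0.46) = 1.00
  (δ AND γ) OR (γ OR δ) = min(1, a+b) on (0.08, 1.00) = 1.00
  γ AND δ = max(0, a+b−1) on (0.62, 0.46) = 0.08
  ((δ AND γ) OR (γ OR δ)) AND (γ AND δ) = max(0, a+b−1) on (1.00, 0.08) = 0.08
  → value = 0.0800
|0.4600 − 0.0800| = 0.380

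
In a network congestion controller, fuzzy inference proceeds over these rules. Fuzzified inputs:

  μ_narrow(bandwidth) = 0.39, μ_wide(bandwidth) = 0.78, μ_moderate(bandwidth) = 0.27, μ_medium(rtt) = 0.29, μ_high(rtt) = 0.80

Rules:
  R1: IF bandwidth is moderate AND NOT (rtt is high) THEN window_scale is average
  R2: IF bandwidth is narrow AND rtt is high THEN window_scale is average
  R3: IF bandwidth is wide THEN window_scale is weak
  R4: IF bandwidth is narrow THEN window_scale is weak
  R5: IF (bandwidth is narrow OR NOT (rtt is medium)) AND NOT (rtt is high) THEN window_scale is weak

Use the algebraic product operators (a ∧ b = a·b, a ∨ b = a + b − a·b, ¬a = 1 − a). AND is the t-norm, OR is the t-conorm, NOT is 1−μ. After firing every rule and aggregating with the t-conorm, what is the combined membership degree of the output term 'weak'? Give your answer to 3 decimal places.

R1: moderate=0.27, ¬high=1−0.80=0.20; AND[a·b] → w = 0.0540
R2: narrow=0.39, high=0.80; AND[a·b] → w = 0.3120
R3: wide=0.78 → w = 0.7800
R4: narrow=0.39 → w = 0.3900
R5: (narrow=0.39 OR ¬medium=1−0.29=0.71) = 0.8231; AND[a·b] with ¬high=1−0.80=0.20 → w = 0.1646
Rules with consequent 'weak': {R3, R4, R5} → strengths 0.7800, 0.3900, 0.1646
Aggregate via t-conorm [a + b − a·b]: 0.8879

0.888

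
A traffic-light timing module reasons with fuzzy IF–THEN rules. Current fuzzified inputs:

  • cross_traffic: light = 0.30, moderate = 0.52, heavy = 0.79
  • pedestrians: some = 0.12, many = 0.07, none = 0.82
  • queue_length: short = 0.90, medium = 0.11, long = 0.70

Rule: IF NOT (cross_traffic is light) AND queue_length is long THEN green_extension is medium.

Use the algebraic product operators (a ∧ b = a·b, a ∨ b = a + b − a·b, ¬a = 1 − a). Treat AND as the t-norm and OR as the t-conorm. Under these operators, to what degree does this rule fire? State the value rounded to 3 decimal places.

firing strength: ¬light=1−0.30=0.70, long=0.70; AND[a·b] → w = 0.4900

0.490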